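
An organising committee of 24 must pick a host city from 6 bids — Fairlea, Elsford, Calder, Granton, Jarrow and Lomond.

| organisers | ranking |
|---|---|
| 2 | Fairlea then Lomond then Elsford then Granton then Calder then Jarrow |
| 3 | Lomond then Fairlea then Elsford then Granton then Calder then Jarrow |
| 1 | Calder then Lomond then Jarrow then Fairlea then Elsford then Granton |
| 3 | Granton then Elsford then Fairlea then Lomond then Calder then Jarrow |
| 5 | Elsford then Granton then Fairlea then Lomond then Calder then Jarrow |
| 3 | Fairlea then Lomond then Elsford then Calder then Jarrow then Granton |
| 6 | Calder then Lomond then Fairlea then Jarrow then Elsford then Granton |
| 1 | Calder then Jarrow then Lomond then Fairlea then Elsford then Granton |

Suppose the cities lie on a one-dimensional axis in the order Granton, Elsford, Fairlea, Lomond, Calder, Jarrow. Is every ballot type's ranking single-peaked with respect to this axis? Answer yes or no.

Axis positions: Granton=1, Elsford=2, Fairlea=3, Lomond=4, Calder=5, Jarrow=6.
Ballot type 1 (peak Fairlea at position 3): ranking walks positions 3-4-2-1-5-6, expanding outward from the peak — single-peaked.
Ballot type 2 (peak Lomond at position 4): ranking walks positions 4-3-2-1-5-6, expanding outward from the peak — single-peaked.
Ballot type 3 (peak Calder at position 5): ranking walks positions 5-4-6-3-2-1, expanding outward from the peak — single-peaked.
Ballot type 4 (peak Granton at position 1): ranking walks positions 1-2-3-4-5-6, expanding outward from the peak — single-peaked.
Ballot type 5 (peak Elsford at position 2): ranking walks positions 2-1-3-4-5-6, expanding outward from the peak — single-peaked.
Ballot type 6 (peak Fairlea at position 3): ranking walks positions 3-4-2-5-6-1, expanding outward from the peak — single-peaked.
Ballot type 7 (peak Calder at position 5): ranking walks positions 5-4-3-6-2-1, expanding outward from the peak — single-peaked.
Ballot type 8 (peak Calder at position 5): ranking walks positions 5-6-4-3-2-1, expanding outward from the peak — single-peaked.
Every ranking is single-peaked on this axis.

yes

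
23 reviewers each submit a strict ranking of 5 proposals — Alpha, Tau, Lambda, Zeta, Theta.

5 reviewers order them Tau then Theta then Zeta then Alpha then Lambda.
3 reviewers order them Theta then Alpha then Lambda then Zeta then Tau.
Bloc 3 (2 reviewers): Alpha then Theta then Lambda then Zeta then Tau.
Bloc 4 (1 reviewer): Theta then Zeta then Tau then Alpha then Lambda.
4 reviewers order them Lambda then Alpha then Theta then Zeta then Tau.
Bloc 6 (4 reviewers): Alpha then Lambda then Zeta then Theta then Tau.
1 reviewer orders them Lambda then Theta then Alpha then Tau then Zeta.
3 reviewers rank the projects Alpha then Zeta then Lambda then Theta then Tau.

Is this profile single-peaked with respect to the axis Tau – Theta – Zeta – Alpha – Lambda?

Axis positions: Tau=1, Theta=2, Zeta=3, Alpha=4, Lambda=5.
Bloc 1 (peak Tau at position 1): ranking walks positions 1-2-3-4-5, expanding outward from the peak — single-peaked.
Bloc 2: ranking walks positions 2-4-5-3-1; Alpha is ranked above Zeta even though Zeta lies between Alpha and the peak Theta on the axis — preferences dip and rise again. Not single-peaked.
Bloc 3: ranking walks positions 4-2-5-3-1; Theta is ranked above Zeta even though Zeta lies between Theta and the peak Alpha on the axis — preferences dip and rise again. Not single-peaked.
Bloc 4 (peak Theta at position 2): ranking walks positions 2-3-1-4-5, expanding outward from the peak — single-peaked.
Bloc 5: ranking walks positions 5-4-2-3-1; Theta is ranked above Zeta even though Zeta lies between Theta and the peak Lambda on the axis — preferences dip and rise again. Not single-peaked.
Bloc 6 (peak Alpha at position 4): ranking walks positions 4-5-3-2-1, expanding outward from the peak — single-peaked.
Bloc 7: ranking walks positions 5-2-4-1-3; Theta is ranked above Alpha even though Alpha lies between Theta and the peak Lambda on the axis — preferences dip and rise again. Not single-peaked.
Bloc 8 (peak Alpha at position 4): ranking walks positions 4-3-5-2-1, expanding outward from the peak — single-peaked.
Bloc 2 violates single-peakedness, so the profile is not single-peaked on this axis.

no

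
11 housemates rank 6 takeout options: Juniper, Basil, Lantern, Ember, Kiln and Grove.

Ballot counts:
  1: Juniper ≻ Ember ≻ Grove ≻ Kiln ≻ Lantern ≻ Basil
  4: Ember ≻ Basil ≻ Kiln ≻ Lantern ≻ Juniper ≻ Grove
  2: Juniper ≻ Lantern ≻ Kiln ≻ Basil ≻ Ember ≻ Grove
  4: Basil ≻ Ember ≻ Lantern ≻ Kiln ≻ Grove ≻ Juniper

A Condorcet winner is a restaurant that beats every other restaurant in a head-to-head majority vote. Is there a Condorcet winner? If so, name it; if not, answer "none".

Pairwise majorities:
Juniper vs Basil: Basil wins 8–3.
Juniper vs Lantern: 1+2 = 3 for Juniper, 8 for Lantern — Lantern by 8–3.
Juniper–Ember: Ember 8–3.
Juniper vs Kiln: Kiln, 8–3.
Juniper vs Grove: 1+4+2 = 7 for Juniper, 4 for Grove — Juniper by 7–4.
Basil–Lantern: Basil 8–3.
Basil vs Ember: 2+4 = 6 for Basil, 5 for Ember — Basil by 6–5.
Basil–Kiln: Basil 8–3.
Basil vs Grove: Basil preferred on 4+2+4 = 10 ballots; Basil wins 10–1.
Lantern vs Ember: Ember wins 9–2.
Lantern vs Kiln: 6 to 5, Lantern.
Lantern vs Grove: 4+2+4 = 10 for Lantern, 1 for Grove — Lantern by 10–1.
Ember vs Kiln: 9 to 2, Ember.
Ember–Grove: Ember 11–0.
Kiln vs Grove: 4+2+4 = 10 for Kiln, 1 for Grove — Kiln by 10–1.
Basil beats each of Juniper, Lantern, Ember, Kiln, Grove — Basil is the Condorcet winner.

Basil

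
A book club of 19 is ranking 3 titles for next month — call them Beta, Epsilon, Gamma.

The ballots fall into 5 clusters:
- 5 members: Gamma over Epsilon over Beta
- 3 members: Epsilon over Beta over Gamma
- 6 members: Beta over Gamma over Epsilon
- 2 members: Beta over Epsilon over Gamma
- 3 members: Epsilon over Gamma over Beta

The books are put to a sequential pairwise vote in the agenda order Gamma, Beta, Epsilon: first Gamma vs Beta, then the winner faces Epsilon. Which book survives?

Epsilon

Round 1: Gamma vs Beta — 8–11, Beta advances.
Round 2: Beta vs Epsilon — 8–11, Epsilon advances.
Epsilon survives the agenda.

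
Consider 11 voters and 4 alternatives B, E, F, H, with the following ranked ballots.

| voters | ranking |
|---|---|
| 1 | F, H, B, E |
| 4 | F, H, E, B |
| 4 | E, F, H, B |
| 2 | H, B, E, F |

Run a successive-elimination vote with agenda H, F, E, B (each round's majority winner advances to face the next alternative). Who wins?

Round 1: H vs F — 2–9, F advances.
Round 2: F vs E — 5–6, E advances.
Round 3: E vs B — 8–3, E advances.
E survives the agenda.

E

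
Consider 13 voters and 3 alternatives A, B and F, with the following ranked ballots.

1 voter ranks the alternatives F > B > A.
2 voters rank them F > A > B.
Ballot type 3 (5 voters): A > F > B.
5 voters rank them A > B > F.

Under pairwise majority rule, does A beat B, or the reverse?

A

Ballots ranking A above B: 2 + 5 + 5 = 12.
Ballots ranking B above A: 13 − 12 = 1.
A wins the head-to-head 12–1.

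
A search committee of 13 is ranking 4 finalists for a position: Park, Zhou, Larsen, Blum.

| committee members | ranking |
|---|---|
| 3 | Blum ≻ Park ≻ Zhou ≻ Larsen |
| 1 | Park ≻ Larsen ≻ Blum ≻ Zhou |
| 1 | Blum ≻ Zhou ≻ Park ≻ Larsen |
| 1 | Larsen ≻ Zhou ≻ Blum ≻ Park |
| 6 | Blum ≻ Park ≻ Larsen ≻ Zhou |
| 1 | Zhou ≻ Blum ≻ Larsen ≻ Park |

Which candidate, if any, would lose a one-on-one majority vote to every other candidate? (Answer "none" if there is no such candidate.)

Zhou

Head-to-head results (13 committee members):
Park–Zhou: Park 10–3.
Park–Larsen: Park 11–2.
Park vs Blum: Blum wins 12–1.
Zhou–Larsen: Larsen 8–5.
Zhou vs Blum: 1+1 = 2 for Zhou, 11 for Blum — Blum by 11–2.
Larsen vs Blum: Larsen preferred on 1+1 = 2 ballots; Blum wins 11–2.
Only Zhou has no wins; Zhou is the Condorcet loser.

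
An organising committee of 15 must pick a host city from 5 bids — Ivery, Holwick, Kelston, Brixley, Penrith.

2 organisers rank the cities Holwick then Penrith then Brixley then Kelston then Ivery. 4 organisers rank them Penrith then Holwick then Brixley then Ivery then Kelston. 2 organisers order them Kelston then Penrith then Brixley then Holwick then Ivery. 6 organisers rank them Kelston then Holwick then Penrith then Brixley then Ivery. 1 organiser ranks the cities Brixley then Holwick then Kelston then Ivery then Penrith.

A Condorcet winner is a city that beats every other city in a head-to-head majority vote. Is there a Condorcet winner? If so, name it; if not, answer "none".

Kelston

Head-to-head results (15 organisers):
Ivery vs Holwick: Ivery is ranked higher on 0 ballots, Holwick on 15. Holwick wins 15–0.
Ivery vs Kelston: Ivery preferred on 4 ballots; Kelston wins 11–4.
Ivery vs Brixley: 0 for Ivery, 15 for Brixley — Brixley by 15–0.
Ivery vs Penrith: Ivery preferred on 1 ballot; Penrith wins 14–1.
Holwick vs Kelston: Holwick preferred on 2+4+1 = 7 ballots; Kelston wins 8–7.
Holwick vs Brixley: Holwick preferred on 2+4+6 = 12 ballots; Holwick wins 12–3.
Holwick vs Penrith: Holwick is ranked higher on 2+6+1 = 9 ballots, Penrith on 6. Holwick wins 9–6.
Kelston vs Brixley: 2+6 = 8 for Kelston, 7 for Brixley — Kelston by 8–7.
Kelston vs Penrith: 2+6+1 = 9 for Kelston, 6 for Penrith — Kelston by 9–6.
Brixley vs Penrith: Brixley preferred on 1 ballot; Penrith wins 14–1.
Kelston beats each of Ivery, Holwick, Brixley, Penrith — Kelston is the Condorcet winner.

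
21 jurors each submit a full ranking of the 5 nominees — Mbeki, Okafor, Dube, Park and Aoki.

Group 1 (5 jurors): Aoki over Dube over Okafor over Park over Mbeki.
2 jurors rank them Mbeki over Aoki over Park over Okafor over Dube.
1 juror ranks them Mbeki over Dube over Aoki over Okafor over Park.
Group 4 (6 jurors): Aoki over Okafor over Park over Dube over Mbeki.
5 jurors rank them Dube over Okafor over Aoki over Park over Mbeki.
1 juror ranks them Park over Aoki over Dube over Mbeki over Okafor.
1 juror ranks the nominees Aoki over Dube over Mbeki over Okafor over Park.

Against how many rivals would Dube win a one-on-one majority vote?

Dube against each rival (21 jurors):
Dube vs Mbeki: Dube, 18–3.
Dube vs Okafor: Dube is ranked higher on 5+1+5+1+1 = 13 ballots, Okafor on 8. Dube wins 13–8.
Dube–Park: Dube 12–9.
Dube vs Aoki: Aoki, 15–6.
Dube beats Mbeki, Okafor, Park; loses to Aoki — 3 pairwise wins.

3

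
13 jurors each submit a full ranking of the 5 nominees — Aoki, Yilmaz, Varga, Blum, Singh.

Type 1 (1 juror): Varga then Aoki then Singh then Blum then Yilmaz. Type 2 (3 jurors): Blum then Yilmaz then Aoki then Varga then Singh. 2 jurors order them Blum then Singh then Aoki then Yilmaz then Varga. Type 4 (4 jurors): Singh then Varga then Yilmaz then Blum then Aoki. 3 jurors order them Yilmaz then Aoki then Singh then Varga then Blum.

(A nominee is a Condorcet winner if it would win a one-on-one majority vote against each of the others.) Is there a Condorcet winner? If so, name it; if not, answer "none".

Check each pair by majority over 13 ballots:
Aoki vs Yilmaz: Aoki is ranked higher on 1+2 = 3 ballots, Yilmaz on 10. Yilmaz wins 10–3.
Aoki vs Varga: 8 to 5, Aoki.
Aoki vs Blum: 1+3 = 4 for Aoki, 9 for Blum — Blum by 9–4.
Aoki vs Singh: 7 to 6, Aoki.
Yilmaz vs Varga: 3+2+3 = 8 for Yilmaz, 5 for Varga — Yilmaz by 8–5.
Yilmaz vs Blum: Yilmaz is ranked higher on 4+3 = 7 ballots, Blum on 6. Yilmaz wins 7–6.
Yilmaz vs Singh: Yilmaz preferred on 3+3 = 6 ballots; Singh wins 7–6.
Varga vs Blum: 1+4+3 = 8 for Varga, 5 for Blum — Varga by 8–5.
Varga vs Singh: Varga preferred on 1+3 = 4 ballots; Singh wins 9–4.
Blum vs Singh: 5 to 8, Singh.
Each nominee drops at least one matchup (Aoki loses to Yilmaz; Yilmaz loses to Singh; Varga loses to Aoki; Blum loses to Yilmaz; Singh loses to Aoki); the cycle Aoki beats Varga beats Blum beats Aoki rules out a Condorcet winner.

none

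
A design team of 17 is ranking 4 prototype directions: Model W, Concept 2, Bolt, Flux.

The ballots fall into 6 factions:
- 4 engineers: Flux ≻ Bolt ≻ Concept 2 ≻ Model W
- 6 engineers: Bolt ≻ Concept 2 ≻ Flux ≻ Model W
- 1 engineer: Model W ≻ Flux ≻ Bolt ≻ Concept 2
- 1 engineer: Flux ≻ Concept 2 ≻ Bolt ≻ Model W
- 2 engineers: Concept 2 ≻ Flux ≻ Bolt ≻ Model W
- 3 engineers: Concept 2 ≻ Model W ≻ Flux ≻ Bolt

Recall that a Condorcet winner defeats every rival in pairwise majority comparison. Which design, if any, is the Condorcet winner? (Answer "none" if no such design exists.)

Head-to-head results (17 engineers):
Model W vs Concept 2: Model W preferred on 1 ballot; Concept 2 wins 16–1.
Model W vs Bolt: 4 to 13, Bolt.
Model W vs Flux: 1+3 = 4 for Model W, 13 for Flux — Flux by 13–4.
Concept 2 vs Bolt: Concept 2 preferred on 1+2+3 = 6 ballots; Bolt wins 11–6.
Concept 2 vs Flux: 6+2+3 = 11 for Concept 2, 6 for Flux — Concept 2 by 11–6.
Bolt vs Flux: Bolt is ranked higher on 6 ballots, Flux on 11. Flux wins 11–6.
No design is unbeaten: Model W loses to Concept 2; Concept 2 loses to Bolt; Bolt loses to Flux; Flux loses to Concept 2. In particular Concept 2 beats Flux beats Bolt beats Concept 2 is a majority cycle — no Condorcet winner exists.

none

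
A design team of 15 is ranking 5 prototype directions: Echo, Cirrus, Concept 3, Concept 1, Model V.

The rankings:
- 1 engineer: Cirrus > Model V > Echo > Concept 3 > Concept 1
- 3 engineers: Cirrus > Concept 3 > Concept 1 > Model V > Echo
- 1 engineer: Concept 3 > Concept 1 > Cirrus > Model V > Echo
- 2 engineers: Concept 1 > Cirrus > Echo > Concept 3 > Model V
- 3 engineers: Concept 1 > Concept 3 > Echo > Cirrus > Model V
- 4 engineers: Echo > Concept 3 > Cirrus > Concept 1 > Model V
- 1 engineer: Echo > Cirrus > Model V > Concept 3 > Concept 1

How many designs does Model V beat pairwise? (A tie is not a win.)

0

Model V against each rival (15 engineers):
Model V vs Echo: Model V preferred on 1+3+1 = 5 ballots; Echo wins 10–5.
Model V–Cirrus: Cirrus 15–0.
Model V vs Concept 3: Model V is ranked higher on 1+1 = 2 ballots, Concept 3 on 13. Concept 3 wins 13–2.
Model V vs Concept 1: Model V preferred on 1+1 = 2 ballots; Concept 1 wins 13–2.
Model V beats no one; loses to Echo, Cirrus, Concept 3, Concept 1 — 0 pairwise wins.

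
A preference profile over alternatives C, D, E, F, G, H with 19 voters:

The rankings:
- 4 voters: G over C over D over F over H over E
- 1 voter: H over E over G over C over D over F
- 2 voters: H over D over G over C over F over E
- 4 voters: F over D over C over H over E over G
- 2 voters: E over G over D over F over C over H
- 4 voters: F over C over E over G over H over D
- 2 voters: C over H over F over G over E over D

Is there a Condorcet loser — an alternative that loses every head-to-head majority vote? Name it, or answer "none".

none

Head-to-head results (19 voters):
C vs D: 11 to 8, C.
C vs E: C, 16–3.
C vs F: C is ranked higher on 4+1+2+2 = 9 ballots, F on 10. F wins 10–9.
C vs G: 10 to 9, C.
C vs H: 4+4+2+4+2 = 16 for C, 3 for H — C by 16–3.
D–E: D 10–9.
D vs F: 4+1+2+2 = 9 for D, 10 for F — F by 10–9.
D vs G: G wins 13–6.
D vs H: D wins 10–9.
E vs F: 1+2 = 3 for E, 16 for F — F by 16–3.
E vs G: E wins 11–8.
E vs H: 6 to 13, H.
F vs G: F, 10–9.
F vs H: F is ranked higher on 4+4+2+4 = 14 ballots, H on 5. F wins 14–5.
G vs H: G, 10–9.
Every alternative wins at least one matchup (C beats D; D beats E; E beats G; F beats C; G beats D; H beats E), so there is no Condorcet loser.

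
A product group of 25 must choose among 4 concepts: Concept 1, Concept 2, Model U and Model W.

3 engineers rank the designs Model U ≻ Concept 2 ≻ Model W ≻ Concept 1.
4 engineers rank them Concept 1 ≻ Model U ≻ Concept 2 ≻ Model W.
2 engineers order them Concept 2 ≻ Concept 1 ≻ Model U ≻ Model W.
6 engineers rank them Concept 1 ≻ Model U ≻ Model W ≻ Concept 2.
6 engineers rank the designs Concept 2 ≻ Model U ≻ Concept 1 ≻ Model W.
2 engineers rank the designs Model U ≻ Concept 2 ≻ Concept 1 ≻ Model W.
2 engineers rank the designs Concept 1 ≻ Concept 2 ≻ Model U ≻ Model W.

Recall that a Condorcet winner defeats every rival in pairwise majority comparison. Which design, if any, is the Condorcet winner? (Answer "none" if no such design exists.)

none

Check each pair by majority over 25 ballots:
Concept 1 vs Concept 2: Concept 2 wins 13–12.
Concept 1–Model U: Concept 1 14–11.
Concept 1–Model W: Concept 1 22–3.
Concept 2 vs Model U: Model U, 15–10.
Concept 2 vs Model W: Concept 2 wins 19–6.
Model U vs Model W: Model U, 25–0.
Each design drops at least one matchup (Concept 1 loses to Concept 2; Concept 2 loses to Model U; Model U loses to Concept 1; Model W loses to Concept 1); the cycle Concept 1 beats Model U beats Concept 2 beats Concept 1 rules out a Condorcet winner.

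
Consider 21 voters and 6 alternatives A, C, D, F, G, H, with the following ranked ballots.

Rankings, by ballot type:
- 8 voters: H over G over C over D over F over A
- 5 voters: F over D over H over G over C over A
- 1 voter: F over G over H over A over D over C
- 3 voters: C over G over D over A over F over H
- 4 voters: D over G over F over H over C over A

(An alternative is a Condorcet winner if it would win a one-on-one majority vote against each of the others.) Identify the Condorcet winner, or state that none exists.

Pairwise majorities:
A vs C: 1 to 20, C.
A vs D: 1 to 20, D.
A vs F: 3 for A, 18 for F — F by 18–3.
A vs G: 0 for A, 21 for G — G by 21–0.
A vs H: 3 to 18, H.
C vs D: C is ranked higher on 8+3 = 11 ballots, D on 10. C wins 11–10.
C vs F: C preferred on 8+3 = 11 ballots; C wins 11–10.
C vs G: C preferred on 3 ballots; G wins 18–3.
C vs H: C preferred on 3 ballots; H wins 18–3.
D vs F: D is ranked higher on 8+3+4 = 15 ballots, F on 6. D wins 15–6.
D vs G: 9 to 12, G.
D vs H: 5+3+4 = 12 for D, 9 for H — D by 12–9.
F vs G: 5+1 = 6 for F, 15 for G — G by 15–6.
F vs H: 13 to 8, F.
G vs H: 1+3+4 = 8 for G, 13 for H — H by 13–8.
No alternative is unbeaten: A loses to C; C loses to G; D loses to C; F loses to C; G loses to H; H loses to D. In particular C beats D beats H beats C is a majority cycle — no Condorcet winner exists.

none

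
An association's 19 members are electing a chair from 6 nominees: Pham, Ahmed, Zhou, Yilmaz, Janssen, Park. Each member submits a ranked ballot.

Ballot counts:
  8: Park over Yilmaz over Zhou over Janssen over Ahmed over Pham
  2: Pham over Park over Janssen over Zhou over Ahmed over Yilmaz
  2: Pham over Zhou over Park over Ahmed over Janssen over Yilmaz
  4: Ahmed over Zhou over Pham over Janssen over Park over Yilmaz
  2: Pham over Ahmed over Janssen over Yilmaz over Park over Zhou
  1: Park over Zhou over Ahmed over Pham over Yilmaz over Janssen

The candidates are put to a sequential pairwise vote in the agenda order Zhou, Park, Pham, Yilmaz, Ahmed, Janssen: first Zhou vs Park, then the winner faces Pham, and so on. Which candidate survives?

Janssen

Round 1: Zhou vs Park — 6–13, Park advances.
Round 2: Park vs Pham — 9–10, Pham advances.
Round 3: Pham vs Yilmaz — 11–8, Pham advances.
Round 4: Pham vs Ahmed — 6–13, Ahmed advances.
Round 5: Ahmed vs Janssen — 9–10, Janssen advances.
The agenda winner is Janssen.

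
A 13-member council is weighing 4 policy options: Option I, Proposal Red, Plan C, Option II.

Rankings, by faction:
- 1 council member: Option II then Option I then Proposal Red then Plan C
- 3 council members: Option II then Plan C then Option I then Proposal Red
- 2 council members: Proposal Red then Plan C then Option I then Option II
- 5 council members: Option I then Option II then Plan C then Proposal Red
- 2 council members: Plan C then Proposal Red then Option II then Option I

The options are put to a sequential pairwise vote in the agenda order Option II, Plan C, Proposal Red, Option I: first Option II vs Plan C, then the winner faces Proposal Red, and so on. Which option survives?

Round 1: Option II vs Plan C — 9–4, Option II advances.
Round 2: Option II vs Proposal Red — 9–4, Option II advances.
Round 3: Option II vs Option I — 6–7, Option I advances.
Option I survives the agenda.

Option I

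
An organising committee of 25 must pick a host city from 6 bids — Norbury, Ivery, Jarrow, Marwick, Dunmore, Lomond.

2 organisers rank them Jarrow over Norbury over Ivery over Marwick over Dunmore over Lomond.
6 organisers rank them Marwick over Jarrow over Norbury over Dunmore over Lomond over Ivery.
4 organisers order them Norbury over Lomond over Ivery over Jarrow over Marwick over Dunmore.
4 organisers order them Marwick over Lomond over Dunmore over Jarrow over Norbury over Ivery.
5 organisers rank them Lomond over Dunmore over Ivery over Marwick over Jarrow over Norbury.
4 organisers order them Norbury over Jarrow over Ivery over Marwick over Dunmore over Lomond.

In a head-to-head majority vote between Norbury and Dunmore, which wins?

Norbury

Ballots ranking Norbury above Dunmore: 2 + 6 + 4 + 4 = 16.
Ballots ranking Dunmore above Norbury: 25 − 16 = 9.
Norbury wins the head-to-head 16–9.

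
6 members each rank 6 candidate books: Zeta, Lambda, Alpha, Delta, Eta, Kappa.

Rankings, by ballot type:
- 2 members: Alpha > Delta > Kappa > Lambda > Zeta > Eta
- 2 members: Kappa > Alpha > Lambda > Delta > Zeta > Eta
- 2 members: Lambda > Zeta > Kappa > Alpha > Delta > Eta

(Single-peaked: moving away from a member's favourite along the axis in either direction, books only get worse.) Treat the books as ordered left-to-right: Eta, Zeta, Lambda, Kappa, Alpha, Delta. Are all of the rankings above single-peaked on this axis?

yes

Axis positions: Eta=1, Zeta=2, Lambda=3, Kappa=4, Alpha=5, Delta=6.
Ballot type 1 (peak Alpha at position 5): ranking walks positions 5-6-4-3-2-1, expanding outward from the peak — single-peaked.
Ballot type 2 (peak Kappa at position 4): ranking walks positions 4-5-3-6-2-1, expanding outward from the peak — single-peaked.
Ballot type 3 (peak Lambda at position 3): ranking walks positions 3-2-4-5-6-1, expanding outward from the peak — single-peaked.
Every ranking is single-peaked on this axis.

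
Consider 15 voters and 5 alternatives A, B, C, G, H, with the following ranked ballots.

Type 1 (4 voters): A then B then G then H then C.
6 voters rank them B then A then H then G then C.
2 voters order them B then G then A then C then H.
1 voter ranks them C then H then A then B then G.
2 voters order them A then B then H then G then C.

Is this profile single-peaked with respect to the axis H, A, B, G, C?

no

Axis positions: H=1, A=2, B=3, G=4, C=5.
Type 1 (peak A at position 2): ranking walks positions 2-3-4-1-5, expanding outward from the peak — single-peaked.
Type 2 (peak B at position 3): ranking walks positions 3-2-1-4-5, expanding outward from the peak — single-peaked.
Type 3 (peak B at position 3): ranking walks positions 3-4-2-5-1, expanding outward from the peak — single-peaked.
Type 4: ranking walks positions 5-1-2-3-4; H is ranked above G even though G lies between H and the peak C on the axis — preferences dip and rise again. Not single-peaked.
Type 5 (peak A at position 2): ranking walks positions 2-3-1-4-5, expanding outward from the peak — single-peaked.
Type 4 violates single-peakedness, so the profile is not single-peaked on this axis.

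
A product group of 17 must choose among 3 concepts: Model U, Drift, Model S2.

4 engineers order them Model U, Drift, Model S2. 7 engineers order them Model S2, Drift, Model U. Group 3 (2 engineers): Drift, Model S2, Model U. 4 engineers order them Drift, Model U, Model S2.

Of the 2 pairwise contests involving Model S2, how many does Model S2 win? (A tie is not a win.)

1

Model S2 against each rival (17 engineers):
Model S2–Model U: Model S2 9–8.
Model S2 vs Drift: Drift wins 10–7.
Model S2 beats Model U; loses to Drift — 1 pairwise win.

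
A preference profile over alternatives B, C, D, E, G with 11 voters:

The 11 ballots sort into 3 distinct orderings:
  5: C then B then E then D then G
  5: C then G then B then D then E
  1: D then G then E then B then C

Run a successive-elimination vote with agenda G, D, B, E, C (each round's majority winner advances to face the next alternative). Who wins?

Round 1: G vs D — 5–6, D advances.
Round 2: D vs B — 1–10, B advances.
Round 3: B vs E — 10–1, B advances.
Round 4: B vs C — 1–10, C advances.
C survives the agenda.

C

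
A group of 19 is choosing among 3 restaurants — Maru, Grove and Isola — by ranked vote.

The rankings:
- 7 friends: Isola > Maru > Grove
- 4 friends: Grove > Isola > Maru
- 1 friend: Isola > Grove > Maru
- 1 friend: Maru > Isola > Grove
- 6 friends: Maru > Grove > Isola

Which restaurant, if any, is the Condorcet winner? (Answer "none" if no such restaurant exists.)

Check each pair by majority over 19 ballots:
Maru vs Grove: 14 to 5, Maru.
Maru vs Isola: 1+6 = 7 for Maru, 12 for Isola — Isola by 12–7.
Grove vs Isola: Grove preferred on 4+6 = 10 ballots; Grove wins 10–9.
No restaurant is unbeaten: Maru loses to Isola; Grove loses to Maru; Isola loses to Grove. In particular Maru > Grove > Isola > Maru is a majority cycle — no Condorcet winner exists.

none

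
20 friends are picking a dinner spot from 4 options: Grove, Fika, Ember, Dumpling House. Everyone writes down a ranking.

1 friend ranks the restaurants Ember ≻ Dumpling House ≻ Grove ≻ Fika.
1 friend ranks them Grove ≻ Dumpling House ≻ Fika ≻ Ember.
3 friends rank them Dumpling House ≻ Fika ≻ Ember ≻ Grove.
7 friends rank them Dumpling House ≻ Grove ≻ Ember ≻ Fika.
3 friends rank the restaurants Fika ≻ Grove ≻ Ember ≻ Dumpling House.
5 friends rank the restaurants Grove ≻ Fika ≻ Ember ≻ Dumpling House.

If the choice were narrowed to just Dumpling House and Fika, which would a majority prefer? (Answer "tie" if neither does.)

Dumpling House

Ballots ranking Dumpling House above Fika: 1 + 1 + 3 + 7 = 12.
Ballots ranking Fika above Dumpling House: 20 − 12 = 8.
Dumpling House wins the head-to-head 12–8.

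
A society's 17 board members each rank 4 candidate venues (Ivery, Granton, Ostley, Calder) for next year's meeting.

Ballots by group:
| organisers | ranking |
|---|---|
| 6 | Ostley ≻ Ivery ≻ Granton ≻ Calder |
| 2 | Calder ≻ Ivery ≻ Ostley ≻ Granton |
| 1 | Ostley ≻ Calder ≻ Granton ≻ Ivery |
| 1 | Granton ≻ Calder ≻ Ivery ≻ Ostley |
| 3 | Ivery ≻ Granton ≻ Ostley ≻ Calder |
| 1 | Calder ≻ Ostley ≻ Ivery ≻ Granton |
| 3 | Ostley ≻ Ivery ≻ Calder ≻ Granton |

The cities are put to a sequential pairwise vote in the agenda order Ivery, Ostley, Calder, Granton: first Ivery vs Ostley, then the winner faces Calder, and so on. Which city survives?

Round 1: Ivery vs Ostley — 6–11, Ostley advances.
Round 2: Ostley vs Calder — 13–4, Ostley advances.
Round 3: Ostley vs Granton — 13–4, Ostley advances.
The agenda winner is Ostley.

Ostley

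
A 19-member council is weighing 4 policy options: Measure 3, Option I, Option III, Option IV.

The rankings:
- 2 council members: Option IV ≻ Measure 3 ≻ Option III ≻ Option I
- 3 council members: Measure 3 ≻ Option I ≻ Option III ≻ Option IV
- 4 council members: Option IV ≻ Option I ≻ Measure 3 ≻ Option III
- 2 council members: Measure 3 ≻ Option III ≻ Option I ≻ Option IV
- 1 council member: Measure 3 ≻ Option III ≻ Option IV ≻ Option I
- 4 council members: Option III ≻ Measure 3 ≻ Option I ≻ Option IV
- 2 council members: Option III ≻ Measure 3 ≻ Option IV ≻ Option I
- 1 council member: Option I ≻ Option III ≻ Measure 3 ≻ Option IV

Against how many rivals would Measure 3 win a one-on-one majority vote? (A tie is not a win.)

Measure 3 against each rival (19 council members):
Measure 3–Option I: Measure 3 14–5.
Measure 3 vs Option III: Measure 3 preferred on 2+3+4+2+1 = 12 ballots; Measure 3 wins 12–7.
Measure 3 vs Option IV: Measure 3 preferred on 3+2+1+4+2+1 = 13 ballots; Measure 3 wins 13–6.
Measure 3 beats Option I, Option III, Option IV — 3 pairwise wins.

3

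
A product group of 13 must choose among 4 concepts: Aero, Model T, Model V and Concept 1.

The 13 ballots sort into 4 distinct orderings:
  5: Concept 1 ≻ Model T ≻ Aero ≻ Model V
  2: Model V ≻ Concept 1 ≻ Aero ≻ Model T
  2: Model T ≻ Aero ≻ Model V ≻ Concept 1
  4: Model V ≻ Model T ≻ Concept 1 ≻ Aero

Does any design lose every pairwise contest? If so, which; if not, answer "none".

none

Pairwise majorities:
Aero vs Model T: Model T wins 11–2.
Aero–Model V: Aero 7–6.
Aero vs Concept 1: Concept 1, 11–2.
Model T–Model V: Model T 7–6.
Model T vs Concept 1: Model T preferred on 2+4 = 6 ballots; Concept 1 wins 7–6.
Model V vs Concept 1: Model V wins 8–5.
Every design wins at least one matchup (Aero beats Model V; Model T beats Aero; Model V beats Concept 1; Concept 1 beats Aero), so there is no Condorcet loser.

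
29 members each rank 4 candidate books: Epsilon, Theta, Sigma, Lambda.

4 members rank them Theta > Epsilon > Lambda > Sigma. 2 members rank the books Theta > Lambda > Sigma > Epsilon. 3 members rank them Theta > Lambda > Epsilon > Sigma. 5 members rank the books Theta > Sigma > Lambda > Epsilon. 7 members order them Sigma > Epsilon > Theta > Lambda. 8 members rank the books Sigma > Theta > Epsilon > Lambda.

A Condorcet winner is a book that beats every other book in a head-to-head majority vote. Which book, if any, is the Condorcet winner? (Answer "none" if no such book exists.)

Pairwise majorities:
Epsilon–Theta: Theta 22–7.
Epsilon vs Sigma: Sigma wins 22–7.
Epsilon vs Lambda: Epsilon, 19–10.
Theta–Sigma: Sigma 15–14.
Theta–Lambda: Theta 29–0.
Sigma vs Lambda: Sigma wins 20–9.
Sigma beats each of Epsilon, Theta, Lambda — Sigma is the Condorcet winner.

Sigma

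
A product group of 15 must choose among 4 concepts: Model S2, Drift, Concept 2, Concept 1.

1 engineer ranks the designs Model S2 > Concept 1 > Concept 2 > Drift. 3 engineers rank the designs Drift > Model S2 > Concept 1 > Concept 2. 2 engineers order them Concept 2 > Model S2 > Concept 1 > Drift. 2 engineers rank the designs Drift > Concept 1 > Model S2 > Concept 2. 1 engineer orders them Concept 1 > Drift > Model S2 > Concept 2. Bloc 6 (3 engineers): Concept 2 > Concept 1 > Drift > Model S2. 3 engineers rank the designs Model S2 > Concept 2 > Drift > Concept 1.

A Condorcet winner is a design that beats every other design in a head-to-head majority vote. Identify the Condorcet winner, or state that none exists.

Pairwise majorities:
Model S2 vs Drift: Drift, 9–6.
Model S2 vs Concept 2: Model S2, 10–5.
Model S2 vs Concept 1: Model S2, 9–6.
Drift vs Concept 2: Drift preferred on 3+2+1 = 6 ballots; Concept 2 wins 9–6.
Drift vs Concept 1: Drift wins 8–7.
Concept 2 vs Concept 1: Concept 2 wins 8–7.
Every design loses at least once (Model S2 loses to Drift; Drift loses to Concept 2; Concept 2 loses to Model S2; Concept 1 loses to Model S2). The majority relation contains the cycle Model S2 beats Concept 2 beats Drift beats Model S2, so there is no Condorcet winner.

none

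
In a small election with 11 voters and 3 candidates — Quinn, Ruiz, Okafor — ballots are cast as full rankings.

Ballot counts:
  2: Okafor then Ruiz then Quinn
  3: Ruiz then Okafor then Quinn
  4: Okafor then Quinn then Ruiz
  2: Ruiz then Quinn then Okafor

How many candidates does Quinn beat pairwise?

0

Quinn against each rival (11 voters):
Quinn–Ruiz: Ruiz 7–4.
Quinn vs Okafor: 2 for Quinn, 9 for Okafor — Okafor by 9–2.
Quinn beats no one; loses to Ruiz, Okafor — 0 pairwise wins.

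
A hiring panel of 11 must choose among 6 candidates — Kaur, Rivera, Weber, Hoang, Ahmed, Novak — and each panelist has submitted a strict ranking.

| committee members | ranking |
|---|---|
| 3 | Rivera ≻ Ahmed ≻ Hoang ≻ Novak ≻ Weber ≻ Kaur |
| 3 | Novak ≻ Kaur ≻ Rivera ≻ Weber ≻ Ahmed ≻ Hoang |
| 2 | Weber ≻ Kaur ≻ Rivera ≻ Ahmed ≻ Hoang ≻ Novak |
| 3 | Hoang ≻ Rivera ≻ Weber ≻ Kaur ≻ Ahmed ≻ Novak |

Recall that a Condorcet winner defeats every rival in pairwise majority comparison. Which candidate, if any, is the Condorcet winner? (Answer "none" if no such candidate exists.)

Rivera

Pairwise majorities:
Kaur vs Rivera: 5 to 6, Rivera.
Kaur vs Weber: Weber, 8–3.
Kaur vs Hoang: Hoang wins 6–5.
Kaur vs Ahmed: Kaur preferred on 3+2+3 = 8 ballots; Kaur wins 8–3.
Kaur–Novak: Novak 6–5.
Rivera vs Weber: Rivera wins 9–2.
Rivera vs Hoang: Rivera, 8–3.
Rivera–Ahmed: Rivera 11–0.
Rivera vs Novak: Rivera preferred on 3+2+3 = 8 ballots; Rivera wins 8–3.
Weber–Hoang: Hoang 6–5.
Weber vs Ahmed: 8 to 3, Weber.
Weber–Novak: Novak 6–5.
Hoang vs Ahmed: Hoang is ranked higher on 3 ballots, Ahmed on 8. Ahmed wins 8–3.
Hoang–Novak: Hoang 8–3.
Ahmed vs Novak: Ahmed is ranked higher on 3+2+3 = 8 ballots, Novak on 3. Ahmed wins 8–3.
Rivera wins every pairwise contest, so Rivera is the Condorcet winner.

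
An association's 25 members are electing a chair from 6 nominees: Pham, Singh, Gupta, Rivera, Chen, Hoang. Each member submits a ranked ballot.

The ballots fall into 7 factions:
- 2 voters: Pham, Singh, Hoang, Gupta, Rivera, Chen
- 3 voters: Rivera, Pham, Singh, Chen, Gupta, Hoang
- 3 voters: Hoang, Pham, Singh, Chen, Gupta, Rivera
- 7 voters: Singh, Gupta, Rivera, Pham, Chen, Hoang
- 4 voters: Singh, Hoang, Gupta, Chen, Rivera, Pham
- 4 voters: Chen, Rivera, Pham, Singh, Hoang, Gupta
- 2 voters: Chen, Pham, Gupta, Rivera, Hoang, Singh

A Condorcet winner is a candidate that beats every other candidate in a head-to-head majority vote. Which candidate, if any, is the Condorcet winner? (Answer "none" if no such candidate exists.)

Head-to-head results (25 voters):
Pham–Singh: Pham 14–11.
Pham vs Gupta: Pham is ranked higher on 2+3+3+4+2 = 14 ballots, Gupta on 11. Pham wins 14–11.
Pham–Rivera: Rivera 18–7.
Pham vs Chen: Pham wins 15–10.
Pham vs Hoang: 2+3+7+4+2 = 18 for Pham, 7 for Hoang — Pham by 18–7.
Singh vs Gupta: Singh wins 23–2.
Singh vs Rivera: Singh preferred on 2+3+7+4 = 16 ballots; Singh wins 16–9.
Singh vs Chen: 2+3+3+7+4 = 19 for Singh, 6 for Chen — Singh by 19–6.
Singh vs Hoang: Singh, 20–5.
Gupta vs Rivera: 2+3+7+4+2 = 18 for Gupta, 7 for Rivera — Gupta by 18–7.
Gupta vs Chen: 13 to 12, Gupta.
Gupta vs Hoang: Gupta preferred on 3+7+2 = 12 ballots; Hoang wins 13–12.
Rivera vs Chen: Rivera preferred on 2+3+7 = 12 ballots; Chen wins 13–12.
Rivera vs Hoang: Rivera, 16–9.
Chen vs Hoang: 3+7+4+2 = 16 for Chen, 9 for Hoang — Chen by 16–9.
Each candidate drops at least one matchup (Pham loses to Rivera; Singh loses to Pham; Gupta loses to Pham; Rivera loses to Singh; Chen loses to Pham; Hoang loses to Pham); the cycle Pham → Singh → Rivera → Pham rules out a Condorcet winner.

none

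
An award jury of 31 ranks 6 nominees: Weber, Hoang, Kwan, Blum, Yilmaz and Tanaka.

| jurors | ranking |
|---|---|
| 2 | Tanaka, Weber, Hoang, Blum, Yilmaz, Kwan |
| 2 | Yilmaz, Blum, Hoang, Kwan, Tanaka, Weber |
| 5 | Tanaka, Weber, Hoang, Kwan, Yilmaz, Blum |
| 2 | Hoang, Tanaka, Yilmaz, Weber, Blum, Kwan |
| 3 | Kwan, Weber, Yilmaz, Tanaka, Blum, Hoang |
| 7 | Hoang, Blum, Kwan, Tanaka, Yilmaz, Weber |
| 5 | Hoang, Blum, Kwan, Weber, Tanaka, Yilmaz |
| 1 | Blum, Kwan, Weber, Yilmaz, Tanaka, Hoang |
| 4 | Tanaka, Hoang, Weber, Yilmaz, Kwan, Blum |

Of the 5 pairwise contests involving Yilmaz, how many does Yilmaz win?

Yilmaz against each rival (31 jurors):
Yilmaz vs Weber: Yilmaz preferred on 2+2+7 = 11 ballots; Weber wins 20–11.
Yilmaz vs Hoang: Yilmaz preferred on 2+3+1 = 6 ballots; Hoang wins 25–6.
Yilmaz vs Kwan: 10 to 21, Kwan.
Yilmaz vs Blum: Yilmaz wins 16–15.
Yilmaz vs Tanaka: Tanaka wins 25–6.
Yilmaz beats Blum; loses to Weber, Hoang, Kwan, Tanaka — 1 pairwise win.

1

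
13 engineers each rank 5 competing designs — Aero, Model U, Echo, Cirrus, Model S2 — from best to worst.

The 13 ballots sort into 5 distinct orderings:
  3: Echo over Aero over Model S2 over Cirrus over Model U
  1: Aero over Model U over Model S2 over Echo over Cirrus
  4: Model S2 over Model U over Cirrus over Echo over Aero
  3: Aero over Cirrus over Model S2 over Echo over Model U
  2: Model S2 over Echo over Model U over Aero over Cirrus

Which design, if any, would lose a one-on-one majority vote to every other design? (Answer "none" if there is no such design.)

Head-to-head results (13 engineers):
Aero vs Model U: Aero wins 7–6.
Aero vs Echo: Aero preferred on 1+3 = 4 ballots; Echo wins 9–4.
Aero vs Cirrus: Aero wins 9–4.
Aero vs Model S2: 3+1+3 = 7 for Aero, 6 for Model S2 — Aero by 7–6.
Model U vs Echo: Echo wins 8–5.
Model U vs Cirrus: Model U, 7–6.
Model U vs Model S2: Model S2, 12–1.
Echo vs Cirrus: 3+1+2 = 6 for Echo, 7 for Cirrus — Cirrus by 7–6.
Echo vs Model S2: Model S2 wins 10–3.
Cirrus vs Model S2: 3 for Cirrus, 10 for Model S2 — Model S2 by 10–3.
Each design has at least one pairwise win (Aero beats Model U; Model U beats Cirrus; Echo beats Aero; Cirrus beats Echo; Model S2 beats Model U) — no Condorcet loser.

none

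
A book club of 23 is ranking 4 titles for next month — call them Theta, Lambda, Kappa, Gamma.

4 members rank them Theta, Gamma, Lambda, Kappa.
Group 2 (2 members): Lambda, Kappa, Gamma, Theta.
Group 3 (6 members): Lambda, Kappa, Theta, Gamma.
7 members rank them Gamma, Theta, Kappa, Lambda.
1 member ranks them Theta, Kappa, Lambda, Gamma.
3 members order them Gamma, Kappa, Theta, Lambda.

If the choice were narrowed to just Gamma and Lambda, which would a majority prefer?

Ballots ranking Gamma above Lambda: 4 + 7 + 3 = 14.
Ballots ranking Lambda above Gamma: 23 − 14 = 9.
Gamma wins the head-to-head 14–9.

Gamma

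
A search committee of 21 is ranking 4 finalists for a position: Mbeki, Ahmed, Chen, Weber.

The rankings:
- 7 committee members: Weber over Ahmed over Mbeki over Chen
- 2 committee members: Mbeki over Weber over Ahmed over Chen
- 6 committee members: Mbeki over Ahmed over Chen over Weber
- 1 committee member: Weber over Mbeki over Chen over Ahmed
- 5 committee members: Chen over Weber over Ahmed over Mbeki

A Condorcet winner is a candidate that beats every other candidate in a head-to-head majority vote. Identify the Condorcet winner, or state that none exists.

Pairwise majorities:
Mbeki vs Ahmed: Mbeki preferred on 2+6+1 = 9 ballots; Ahmed wins 12–9.
Mbeki vs Chen: Mbeki preferred on 7+2+6+1 = 16 ballots; Mbeki wins 16–5.
Mbeki vs Weber: Mbeki preferred on 2+6 = 8 ballots; Weber wins 13–8.
Ahmed vs Chen: Ahmed preferred on 7+2+6 = 15 ballots; Ahmed wins 15–6.
Ahmed vs Weber: Ahmed preferred on 6 ballots; Weber wins 15–6.
Chen vs Weber: 6+5 = 11 for Chen, 10 for Weber — Chen by 11–10.
Each candidate drops at least one matchup (Mbeki loses to Ahmed; Ahmed loses to Weber; Chen loses to Mbeki; Weber loses to Chen); the cycle Mbeki → Chen → Weber → Mbeki rules out a Condorcet winner.

none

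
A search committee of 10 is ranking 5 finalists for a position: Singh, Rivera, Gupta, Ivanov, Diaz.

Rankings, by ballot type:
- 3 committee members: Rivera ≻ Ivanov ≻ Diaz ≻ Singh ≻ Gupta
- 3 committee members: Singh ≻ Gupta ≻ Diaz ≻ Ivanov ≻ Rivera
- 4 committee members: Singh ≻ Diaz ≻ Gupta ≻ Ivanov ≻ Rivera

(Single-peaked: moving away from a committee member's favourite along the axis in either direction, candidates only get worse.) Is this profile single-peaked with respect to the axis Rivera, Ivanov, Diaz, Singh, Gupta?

Axis positions: Rivera=1, Ivanov=2, Diaz=3, Singh=4, Gupta=5.
Ballot type 1 (peak Rivera at position 1): ranking walks positions 1-2-3-4-5, expanding outward from the peak — single-peaked.
Ballot type 2 (peak Singh at position 4): ranking walks positions 4-5-3-2-1, expanding outward from the peak — single-peaked.
Ballot type 3 (peak Singh at position 4): ranking walks positions 4-3-5-2-1, expanding outward from the peak — single-peaked.
Every ranking is single-peaked on this axis.

yes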